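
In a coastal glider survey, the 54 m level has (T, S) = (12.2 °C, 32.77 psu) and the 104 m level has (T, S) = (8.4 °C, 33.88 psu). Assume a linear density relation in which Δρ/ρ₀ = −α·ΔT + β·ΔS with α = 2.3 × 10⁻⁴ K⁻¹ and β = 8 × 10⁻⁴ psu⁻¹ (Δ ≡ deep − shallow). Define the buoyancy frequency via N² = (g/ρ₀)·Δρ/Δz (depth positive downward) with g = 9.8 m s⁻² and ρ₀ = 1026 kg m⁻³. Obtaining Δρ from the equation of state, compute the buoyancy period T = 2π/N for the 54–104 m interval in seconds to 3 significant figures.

338 s

ΔT = -3.8 K, ΔS = +1.11 psu (deep − shallow).
Δρ/ρ₀ = −αΔT + βΔS = 8.74 × 10⁻⁴ + 8.88 × 10⁻⁴ = 1.762 × 10⁻³, so Δρ ≈ 1.808 kg m⁻³.
N² = (g/ρ₀)·Δρ/Δz = g·(Δρ/ρ₀)/Δz = 9.8 × 1.762 × 10⁻³ / 50 = 3.4535 × 10⁻⁴ s⁻².
N = √(3.4535 × 10⁻⁴) = 0.018584 rad s⁻¹ → T = 2π/N = 338.10 s ≈ 338 s.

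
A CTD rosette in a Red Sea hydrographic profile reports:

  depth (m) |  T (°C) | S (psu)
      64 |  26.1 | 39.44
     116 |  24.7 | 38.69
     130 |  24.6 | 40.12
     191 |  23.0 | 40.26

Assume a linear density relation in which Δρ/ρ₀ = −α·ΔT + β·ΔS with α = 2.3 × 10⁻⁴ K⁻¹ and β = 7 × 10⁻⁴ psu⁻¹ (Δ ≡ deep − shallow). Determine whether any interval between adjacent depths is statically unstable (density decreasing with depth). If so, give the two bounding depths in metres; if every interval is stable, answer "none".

Evaluate Δρ/ρ₀ = −αΔT + βΔS across each adjacent pair:
  64–116 m: −αΔT+βΔS = −(2.3 × 10⁻⁴)(-1.4)+(7 × 10⁻⁴)(-0.75) = -2.0 × 10⁻⁴ → UNSTABLE
  116–130 m: −αΔT+βΔS = −(2.3 × 10⁻⁴)(-0.1)+(7 × 10⁻⁴)(+1.43) = 1.0 × 10⁻³ → stable
  130–191 m: −αΔT+βΔS = −(2.3 × 10⁻⁴)(-1.6)+(7 × 10⁻⁴)(+0.14) = 4.7 × 10⁻⁴ → stable
The 64–116 m interval has Δρ < 0: lighter water underlies denser water.

64–116 m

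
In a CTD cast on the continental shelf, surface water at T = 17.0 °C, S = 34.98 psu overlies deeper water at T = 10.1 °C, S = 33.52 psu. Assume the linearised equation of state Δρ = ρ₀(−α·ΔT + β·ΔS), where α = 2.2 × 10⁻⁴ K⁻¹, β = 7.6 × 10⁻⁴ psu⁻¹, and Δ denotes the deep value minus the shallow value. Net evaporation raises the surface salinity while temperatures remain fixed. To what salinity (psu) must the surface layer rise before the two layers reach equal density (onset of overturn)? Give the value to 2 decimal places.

Neutral buoyancy requires −α(T_deep − T_surf) + β(S_deep − S_surf′) = 0.
S_surf′ = S_deep − (α/β)·ΔT = 33.52 − (2.2 × 10⁻⁴/7.6 × 10⁻⁴)·(-6.9) = 35.5174 psu.
Increase required: 35.5174 − 34.98 = 0.5374 psu.

35.52 psu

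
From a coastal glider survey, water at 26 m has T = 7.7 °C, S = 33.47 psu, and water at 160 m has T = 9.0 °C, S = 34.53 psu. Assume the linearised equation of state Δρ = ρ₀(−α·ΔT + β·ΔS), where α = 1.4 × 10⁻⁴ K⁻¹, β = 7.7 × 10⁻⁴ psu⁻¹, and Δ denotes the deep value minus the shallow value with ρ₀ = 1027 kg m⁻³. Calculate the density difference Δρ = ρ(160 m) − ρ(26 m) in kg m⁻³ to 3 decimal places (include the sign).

ΔT = +1.3 K, ΔS = +1.06 psu (deep − shallow).
Δρ/ρ₀ = −(1.4 × 10⁻⁴)(+1.3) + (7.7 × 10⁻⁴)(+1.06) = 6.342 × 10⁻⁴.
Δρ = 1027 × (6.342 × 10⁻⁴) = +0.651 kg m⁻³.
Positive Δρ: denser below, stable.

+0.651 kg m⁻³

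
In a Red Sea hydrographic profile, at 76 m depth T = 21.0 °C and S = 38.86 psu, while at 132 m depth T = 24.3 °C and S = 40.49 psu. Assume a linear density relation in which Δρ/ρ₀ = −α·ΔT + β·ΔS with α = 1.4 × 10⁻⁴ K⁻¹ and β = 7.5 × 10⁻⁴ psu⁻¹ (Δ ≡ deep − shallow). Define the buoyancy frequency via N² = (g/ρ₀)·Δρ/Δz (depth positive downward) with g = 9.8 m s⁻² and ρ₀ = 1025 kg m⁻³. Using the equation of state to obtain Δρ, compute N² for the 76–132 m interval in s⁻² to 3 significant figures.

ΔT = +3.3 K, ΔS = +1.63 psu (deep − shallow).
Δρ/ρ₀ = −αΔT + βΔS = -4.62 × 10⁻⁴ + 1.2225 × 10⁻³ = 7.605 × 10⁻⁴, so Δρ ≈ 0.7795 kg m⁻³.
N² = (g/ρ₀)·Δρ/Δz = g·(Δρ/ρ₀)/Δz = 9.8 × 7.605 × 10⁻⁴ / 56 = 1.3309 × 10⁻⁴ s⁻² ≈ 1.33 × 10⁻⁴ s⁻².

1.33 × 10⁻⁴ s⁻²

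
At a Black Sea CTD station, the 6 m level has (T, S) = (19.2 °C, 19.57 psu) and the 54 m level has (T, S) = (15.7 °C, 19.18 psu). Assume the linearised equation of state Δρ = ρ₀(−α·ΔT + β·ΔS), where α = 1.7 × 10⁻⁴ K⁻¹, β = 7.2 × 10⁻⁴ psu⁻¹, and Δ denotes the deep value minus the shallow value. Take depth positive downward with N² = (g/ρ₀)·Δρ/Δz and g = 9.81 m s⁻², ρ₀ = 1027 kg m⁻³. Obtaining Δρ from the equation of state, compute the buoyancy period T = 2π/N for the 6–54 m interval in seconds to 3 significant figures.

784 s

ΔT = -3.5 K, ΔS = -0.39 psu (deep − shallow).
Δρ/ρ₀ = −αΔT + βΔS = 5.95 × 10⁻⁴ − 2.808 × 10⁻⁴ = 3.142 × 10⁻⁴, so Δρ ≈ 0.3227 kg m⁻³.
N² = (g/ρ₀)·Δρ/Δz = g·(Δρ/ρ₀)/Δz = 9.81 × 3.142 × 10⁻⁴ / 48 = 6.4215 × 10⁻⁵ s⁻².
N = √(6.4215 × 10⁻⁵) = 8.0134 × 10⁻³ rad s⁻¹ → T = 2π/N = 784.08 s ≈ 784 s.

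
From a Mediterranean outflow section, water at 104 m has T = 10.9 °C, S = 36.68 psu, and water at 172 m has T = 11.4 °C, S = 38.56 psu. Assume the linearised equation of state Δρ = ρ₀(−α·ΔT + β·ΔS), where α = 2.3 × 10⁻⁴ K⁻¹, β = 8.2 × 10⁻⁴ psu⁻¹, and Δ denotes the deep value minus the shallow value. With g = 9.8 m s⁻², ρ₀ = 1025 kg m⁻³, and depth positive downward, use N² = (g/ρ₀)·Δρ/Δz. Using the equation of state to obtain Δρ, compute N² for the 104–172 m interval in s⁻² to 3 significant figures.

2.06 × 10⁻⁴ s⁻²

ΔT = +0.5 K, ΔS = +1.88 psu (deep − shallow).
Δρ/ρ₀ = −αΔT + βΔS = -1.15 × 10⁻⁴ + 1.5416 × 10⁻³ = 1.4266 × 10⁻³, so Δρ ≈ 1.462 kg m⁻³.
N² = (g/ρ₀)·Δρ/Δz = g·(Δρ/ρ₀)/Δz = 9.8 × 1.4266 × 10⁻³ / 68 = 2.0560 × 10⁻⁴ s⁻² ≈ 2.06 × 10⁻⁴ s⁻².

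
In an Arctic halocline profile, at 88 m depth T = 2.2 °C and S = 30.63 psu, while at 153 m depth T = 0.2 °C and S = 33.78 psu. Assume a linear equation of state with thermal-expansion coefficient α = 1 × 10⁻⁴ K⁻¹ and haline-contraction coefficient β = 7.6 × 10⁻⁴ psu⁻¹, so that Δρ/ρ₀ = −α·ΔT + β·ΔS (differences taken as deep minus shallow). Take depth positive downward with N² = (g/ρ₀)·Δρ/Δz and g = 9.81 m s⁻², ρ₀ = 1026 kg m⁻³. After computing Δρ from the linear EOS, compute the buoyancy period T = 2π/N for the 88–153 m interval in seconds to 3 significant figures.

ΔT = -2.0 K, ΔS = +3.15 psu (deep − shallow).
Δρ/ρ₀ = −αΔT + βΔS = 2.00 × 10⁻⁴ + 2.394 × 10⁻³ = 2.594 × 10⁻³, so Δρ ≈ 2.661 kg m⁻³.
N² = (g/ρ₀)·Δρ/Δz = g·(Δρ/ρ₀)/Δz = 9.81 × 2.594 × 10⁻³ / 65 = 3.9149 × 10⁻⁴ s⁻².
N = √(3.9149 × 10⁻⁴) = 0.019786 rad s⁻¹ → T = 2π/N = 317.56 s ≈ 318 s.

318 s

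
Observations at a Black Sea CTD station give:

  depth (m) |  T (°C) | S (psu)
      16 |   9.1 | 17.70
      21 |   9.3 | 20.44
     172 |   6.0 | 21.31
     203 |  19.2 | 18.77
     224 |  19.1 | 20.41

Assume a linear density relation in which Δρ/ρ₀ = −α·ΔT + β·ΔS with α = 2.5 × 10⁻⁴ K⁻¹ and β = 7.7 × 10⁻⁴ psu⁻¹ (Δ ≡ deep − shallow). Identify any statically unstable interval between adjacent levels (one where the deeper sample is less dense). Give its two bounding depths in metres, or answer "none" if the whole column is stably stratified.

Evaluate Δρ/ρ₀ = −αΔT + βΔS across each adjacent pair:
  16–21 m: −αΔT+βΔS = −(2.5 × 10⁻⁴)(+0.2)+(7.7 × 10⁻⁴)(+2.74) = 2.1 × 10⁻³ → stable
  21–172 m: −αΔT+βΔS = −(2.5 × 10⁻⁴)(-3.3)+(7.7 × 10⁻⁴)(+0.87) = 1.5 × 10⁻³ → stable
  172–203 m: −αΔT+βΔS = −(2.5 × 10⁻⁴)(+13.2)+(7.7 × 10⁻⁴)(-2.54) = -5.3 × 10⁻³ → UNSTABLE
  203–224 m: −αΔT+βΔS = −(2.5 × 10⁻⁴)(-0.1)+(7.7 × 10⁻⁴)(+1.64) = 1.3 × 10⁻³ → stable
The 172–203 m interval has Δρ < 0: lighter water underlies denser water.

172–203 m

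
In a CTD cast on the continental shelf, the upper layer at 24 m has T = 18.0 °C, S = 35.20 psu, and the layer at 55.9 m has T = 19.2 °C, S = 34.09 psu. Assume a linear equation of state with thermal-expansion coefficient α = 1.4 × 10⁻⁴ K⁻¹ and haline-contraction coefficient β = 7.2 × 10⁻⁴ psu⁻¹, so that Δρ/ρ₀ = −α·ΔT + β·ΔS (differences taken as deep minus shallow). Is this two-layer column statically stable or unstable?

ΔT = 19.2 − 18.0 = +1.2 K and ΔS = 34.09 − 35.20 = -1.11 psu (deep − shallow).
−αΔT = -1.68 × 10⁻⁴; βΔS = -7.992 × 10⁻⁴; sum Δρ/ρ₀ = -9.672 × 10⁻⁴.
Δρ/ρ₀ < 0, so Δρ < 0: deeper water is lighter → statically unstable; the column would overturn.

unstable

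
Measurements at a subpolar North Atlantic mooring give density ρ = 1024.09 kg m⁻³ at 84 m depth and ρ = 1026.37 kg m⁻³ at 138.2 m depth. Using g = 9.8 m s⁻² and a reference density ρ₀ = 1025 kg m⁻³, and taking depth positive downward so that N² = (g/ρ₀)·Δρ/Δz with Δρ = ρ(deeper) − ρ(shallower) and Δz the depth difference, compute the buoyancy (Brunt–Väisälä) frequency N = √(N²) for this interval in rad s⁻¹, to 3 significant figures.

Δρ = 1026.37 − 1024.09 = 2.28 kg m⁻³ over Δz = 138.2 − 84 = 54.2 m.
N² = (9.8/1025) × (2.28/54.2) = 4.0220 × 10⁻⁴ s⁻².
N = √(4.0220 × 10⁻⁴) = 0.020055 rad s⁻¹ ≈ 0.0201 rad s⁻¹.
Since Δρ > 0 the layer is stably stratified.

0.0201 rad s⁻¹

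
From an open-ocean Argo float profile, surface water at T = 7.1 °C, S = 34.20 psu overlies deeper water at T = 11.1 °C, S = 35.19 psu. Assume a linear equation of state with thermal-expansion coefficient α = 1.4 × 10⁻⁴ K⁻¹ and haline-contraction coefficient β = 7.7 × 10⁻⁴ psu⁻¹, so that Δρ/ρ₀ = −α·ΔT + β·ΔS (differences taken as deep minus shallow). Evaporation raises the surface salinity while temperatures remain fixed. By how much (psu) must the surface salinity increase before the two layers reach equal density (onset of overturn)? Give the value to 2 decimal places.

Neutral buoyancy requires −α(T_deep − T_surf) + β(S_deep − S_surf′) = 0.
S_surf′ = S_deep − (α/β)·ΔT = 35.19 − (1.4 × 10⁻⁴/7.7 × 10⁻⁴)·(+4.0) = 34.4627 psu.
Increase required: 34.4627 − 34.20 = 0.2627 psu.

0.26 psu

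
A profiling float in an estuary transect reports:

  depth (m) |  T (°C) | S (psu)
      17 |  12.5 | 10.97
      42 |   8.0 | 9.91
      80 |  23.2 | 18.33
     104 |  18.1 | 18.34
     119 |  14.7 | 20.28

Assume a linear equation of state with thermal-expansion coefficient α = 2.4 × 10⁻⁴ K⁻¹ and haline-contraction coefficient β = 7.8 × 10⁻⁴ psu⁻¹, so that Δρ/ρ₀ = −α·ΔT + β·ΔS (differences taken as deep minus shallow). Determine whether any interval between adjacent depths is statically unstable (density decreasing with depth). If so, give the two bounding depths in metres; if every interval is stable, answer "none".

Evaluate Δρ/ρ₀ = −αΔT + βΔS across each adjacent pair:
  17–42 m: −αΔT+βΔS = −(2.4 × 10⁻⁴)(-4.5)+(7.8 × 10⁻⁴)(-1.06) = 2.5 × 10⁻⁴ → stable
  42–80 m: −αΔT+βΔS = −(2.4 × 10⁻⁴)(+15.2)+(7.8 × 10⁻⁴)(+8.42) = 2.9 × 10⁻³ → stable
  80–104 m: −αΔT+βΔS = −(2.4 × 10⁻⁴)(-5.1)+(7.8 × 10⁻⁴)(+0.01) = 1.2 × 10⁻³ → stable
  104–119 m: −αΔT+βΔS = −(2.4 × 10⁻⁴)(-3.4)+(7.8 × 10⁻⁴)(+1.94) = 2.3 × 10⁻³ → stable
Every interval has Δρ > 0: the column is stably stratified throughout.

none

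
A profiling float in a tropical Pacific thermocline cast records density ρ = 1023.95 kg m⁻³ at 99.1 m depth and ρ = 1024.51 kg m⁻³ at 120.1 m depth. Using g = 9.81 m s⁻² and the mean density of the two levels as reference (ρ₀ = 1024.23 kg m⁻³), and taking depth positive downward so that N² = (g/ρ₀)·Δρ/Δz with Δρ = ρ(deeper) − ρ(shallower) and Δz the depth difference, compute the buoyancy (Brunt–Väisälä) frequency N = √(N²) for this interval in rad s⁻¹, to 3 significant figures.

Δρ = 1024.51 − 1023.95 = 0.56 kg m⁻³ over Δz = 120.1 − 99.1 = 21 m.
N² = (9.81/1024.23) × (0.56/21) = 2.5541 × 10⁻⁴ s⁻².
N = √(2.5541 × 10⁻⁴) = 0.015982 rad s⁻¹ ≈ 0.0160 rad s⁻¹.

0.0160 rad s⁻¹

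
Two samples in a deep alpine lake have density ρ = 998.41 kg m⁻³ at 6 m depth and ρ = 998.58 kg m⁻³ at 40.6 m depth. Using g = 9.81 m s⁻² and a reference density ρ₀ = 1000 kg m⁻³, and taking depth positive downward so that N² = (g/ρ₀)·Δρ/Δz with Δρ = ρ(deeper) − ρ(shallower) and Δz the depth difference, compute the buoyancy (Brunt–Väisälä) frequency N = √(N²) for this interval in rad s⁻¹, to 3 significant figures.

Δρ = 998.58 − 998.41 = 0.17 kg m⁻³ over Δz = 40.6 − 6 = 34.6 m.
N² = (9.81/1000) × (0.17/34.6) = 4.8199 × 10⁻⁵ s⁻².
N = √(4.8199 × 10⁻⁵) = 6.9425 × 10⁻³ rad s⁻¹ ≈ 6.94 × 10⁻³ rad s⁻¹.

6.94 × 10⁻³ rad s⁻¹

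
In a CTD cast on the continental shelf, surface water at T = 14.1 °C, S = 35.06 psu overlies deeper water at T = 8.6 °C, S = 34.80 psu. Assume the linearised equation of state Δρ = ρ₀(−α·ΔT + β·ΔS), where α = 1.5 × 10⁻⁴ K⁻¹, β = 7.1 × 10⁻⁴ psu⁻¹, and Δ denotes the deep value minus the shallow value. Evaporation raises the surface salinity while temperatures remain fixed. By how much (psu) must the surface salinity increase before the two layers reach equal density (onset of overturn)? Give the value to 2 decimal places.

0.90 psu

Neutral buoyancy requires −α(T_deep − T_surf) + β(S_deep − S_surf′) = 0.
S_surf′ = S_deep − (α/β)·ΔT = 34.80 − (1.5 × 10⁻⁴/7.1 × 10⁻⁴)·(-5.5) = 35.9620 psu.
Increase required: 35.9620 − 35.06 = 0.9020 psu.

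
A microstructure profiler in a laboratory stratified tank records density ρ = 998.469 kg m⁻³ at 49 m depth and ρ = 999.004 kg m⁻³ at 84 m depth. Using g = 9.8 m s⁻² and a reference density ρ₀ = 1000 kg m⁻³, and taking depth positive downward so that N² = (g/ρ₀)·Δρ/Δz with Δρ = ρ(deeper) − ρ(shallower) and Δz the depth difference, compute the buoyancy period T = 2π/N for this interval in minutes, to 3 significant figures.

8.56 min

Δρ = 999.004 − 998.469 = 0.535 kg m⁻³ over Δz = 84 − 49 = 35 m.
N² = (9.8/1000) × (0.535/35) = 1.4980 × 10⁻⁴ s⁻².
N = √(1.4980 × 10⁻⁴) = 0.012239 rad s⁻¹, so T = 2π/N = 513.37 s = 8.5562 min ≈ 8.56 min.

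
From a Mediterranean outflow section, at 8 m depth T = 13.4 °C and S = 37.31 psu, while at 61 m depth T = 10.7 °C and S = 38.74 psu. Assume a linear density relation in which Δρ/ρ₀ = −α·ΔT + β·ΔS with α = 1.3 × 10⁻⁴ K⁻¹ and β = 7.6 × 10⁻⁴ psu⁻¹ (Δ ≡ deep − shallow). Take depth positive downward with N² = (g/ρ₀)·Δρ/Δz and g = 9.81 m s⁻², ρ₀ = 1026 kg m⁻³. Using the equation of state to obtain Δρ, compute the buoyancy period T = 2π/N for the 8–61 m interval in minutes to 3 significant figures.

ΔT = -2.7 K, ΔS = +1.43 psu (deep − shallow).
Δρ/ρ₀ = −αΔT + βΔS = 3.51 × 10⁻⁴ + 1.0868 × 10⁻³ = 1.4378 × 10⁻³, so Δρ ≈ 1.475 kg m⁻³.
N² = (g/ρ₀)·Δρ/Δz = g·(Δρ/ρ₀)/Δz = 9.81 × 1.4378 × 10⁻³ / 53 = 2.6613 × 10⁻⁴ s⁻².
N = √(2.6613 × 10⁻⁴) = 0.016313 rad s⁻¹ → T = 2π/N = 385.16 s = 6.4193 min ≈ 6.42 min.

6.42 min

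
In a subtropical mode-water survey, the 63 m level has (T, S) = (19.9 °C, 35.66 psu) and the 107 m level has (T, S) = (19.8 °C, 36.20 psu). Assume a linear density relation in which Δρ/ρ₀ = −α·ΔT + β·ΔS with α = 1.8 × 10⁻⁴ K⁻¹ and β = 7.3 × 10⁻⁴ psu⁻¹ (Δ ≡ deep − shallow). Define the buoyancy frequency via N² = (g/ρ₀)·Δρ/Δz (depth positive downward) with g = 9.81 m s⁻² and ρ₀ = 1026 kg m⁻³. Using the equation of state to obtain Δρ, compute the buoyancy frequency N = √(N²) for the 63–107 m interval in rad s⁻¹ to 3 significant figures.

ΔT = -0.1 K, ΔS = +0.54 psu (deep − shallow).
Δρ/ρ₀ = −αΔT + βΔS = 1.80 × 10⁻⁵ + 3.942 × 10⁻⁴ = 4.122 × 10⁻⁴, so Δρ ≈ 0.4229 kg m⁻³.
N² = (g/ρ₀)·Δρ/Δz = g·(Δρ/ρ₀)/Δz = 9.81 × 4.122 × 10⁻⁴ / 44 = 9.1902 × 10⁻⁵ s⁻².
N = √(9.1902 × 10⁻⁵) = 9.5866 × 10⁻³ rad s⁻¹ ≈ 9.59 × 10⁻³ rad s⁻¹.

9.59 × 10⁻³ rad s⁻¹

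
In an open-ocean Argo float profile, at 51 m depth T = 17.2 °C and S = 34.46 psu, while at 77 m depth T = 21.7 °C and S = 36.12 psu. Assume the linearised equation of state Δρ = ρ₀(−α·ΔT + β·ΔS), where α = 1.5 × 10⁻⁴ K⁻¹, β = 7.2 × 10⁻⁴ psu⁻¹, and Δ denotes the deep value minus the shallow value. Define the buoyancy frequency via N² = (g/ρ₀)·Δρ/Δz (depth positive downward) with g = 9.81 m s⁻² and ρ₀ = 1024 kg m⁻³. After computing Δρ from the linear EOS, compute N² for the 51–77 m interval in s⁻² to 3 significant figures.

ΔT = +4.5 K, ΔS = +1.66 psu (deep − shallow).
Δρ/ρ₀ = −αΔT + βΔS = -6.75 × 10⁻⁴ + 1.1952 × 10⁻³ = 5.202 × 10⁻⁴, so Δρ ≈ 0.5327 kg m⁻³.
N² = (g/ρ₀)·Δρ/Δz = g·(Δρ/ρ₀)/Δz = 9.81 × 5.202 × 10⁻⁴ / 26 = 1.9628 × 10⁻⁴ s⁻² ≈ 1.96 × 10⁻⁴ s⁻².

1.96 × 10⁻⁴ s⁻²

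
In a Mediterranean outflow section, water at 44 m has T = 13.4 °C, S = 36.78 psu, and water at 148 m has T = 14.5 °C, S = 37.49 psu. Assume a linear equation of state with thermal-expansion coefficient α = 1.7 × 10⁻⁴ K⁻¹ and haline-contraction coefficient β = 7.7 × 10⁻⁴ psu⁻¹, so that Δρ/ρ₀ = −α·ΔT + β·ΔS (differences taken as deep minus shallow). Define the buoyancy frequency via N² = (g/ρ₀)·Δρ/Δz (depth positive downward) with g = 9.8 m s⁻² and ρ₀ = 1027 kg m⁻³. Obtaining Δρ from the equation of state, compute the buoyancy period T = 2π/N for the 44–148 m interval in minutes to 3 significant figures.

ΔT = +1.1 K, ΔS = +0.71 psu (deep − shallow).
Δρ/ρ₀ = −αΔT + βΔS = -1.87 × 10⁻⁴ + 5.467 × 10⁻⁴ = 3.597 × 10⁻⁴, so Δρ ≈ 0.3694 kg m⁻³.
N² = (g/ρ₀)·Δρ/Δz = g·(Δρ/ρ₀)/Δz = 9.8 × 3.597 × 10⁻⁴ / 104 = 3.3895 × 10⁻⁵ s⁻².
N = √(3.3895 × 10⁻⁵) = 5.8219 × 10⁻³ rad s⁻¹ → T = 2π/N = 1.0792 × 10³ s = 17.987 min ≈ 18.0 min.

18.0 min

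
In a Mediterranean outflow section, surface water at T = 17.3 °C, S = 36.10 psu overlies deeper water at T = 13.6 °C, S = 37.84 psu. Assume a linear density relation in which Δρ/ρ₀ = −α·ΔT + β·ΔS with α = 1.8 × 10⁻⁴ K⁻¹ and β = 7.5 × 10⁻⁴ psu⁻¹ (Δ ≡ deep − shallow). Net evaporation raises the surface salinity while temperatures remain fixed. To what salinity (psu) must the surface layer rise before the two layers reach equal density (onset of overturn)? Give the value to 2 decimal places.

Neutral buoyancy requires −α(T_deep − T_surf) + β(S_deep − S_surf′) = 0.
S_surf′ = S_deep − (α/β)·ΔT = 37.84 − (1.8 × 10⁻⁴/7.5 × 10⁻⁴)·(-3.7) = 38.7280 psu.
Increase required: 38.7280 − 36.10 = 2.6280 psu.

38.73 psu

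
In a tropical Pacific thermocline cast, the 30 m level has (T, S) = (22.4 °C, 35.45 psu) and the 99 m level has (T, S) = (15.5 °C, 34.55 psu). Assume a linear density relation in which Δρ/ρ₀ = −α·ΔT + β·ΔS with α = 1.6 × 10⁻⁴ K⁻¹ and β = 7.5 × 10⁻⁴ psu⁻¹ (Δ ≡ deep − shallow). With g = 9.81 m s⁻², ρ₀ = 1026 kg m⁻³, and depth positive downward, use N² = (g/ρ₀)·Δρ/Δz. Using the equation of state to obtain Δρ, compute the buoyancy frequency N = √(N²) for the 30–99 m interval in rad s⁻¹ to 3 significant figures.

7.81 × 10⁻³ rad s⁻¹

ΔT = -6.9 K, ΔS = -0.90 psu (deep − shallow).
Δρ/ρ₀ = −αΔT + βΔS = 1.104 × 10⁻³ − 6.75 × 10⁻⁴ = 4.29 × 10⁻⁴, so Δρ ≈ 0.4402 kg m⁻³.
N² = (g/ρ₀)·Δρ/Δz = g·(Δρ/ρ₀)/Δz = 9.81 × 4.29 × 10⁻⁴ / 69 = 6.0993 × 10⁻⁵ s⁻².
N = √(6.0993 × 10⁻⁵) = 7.8098 × 10⁻³ rad s⁻¹ ≈ 7.81 × 10⁻³ rad s⁻¹.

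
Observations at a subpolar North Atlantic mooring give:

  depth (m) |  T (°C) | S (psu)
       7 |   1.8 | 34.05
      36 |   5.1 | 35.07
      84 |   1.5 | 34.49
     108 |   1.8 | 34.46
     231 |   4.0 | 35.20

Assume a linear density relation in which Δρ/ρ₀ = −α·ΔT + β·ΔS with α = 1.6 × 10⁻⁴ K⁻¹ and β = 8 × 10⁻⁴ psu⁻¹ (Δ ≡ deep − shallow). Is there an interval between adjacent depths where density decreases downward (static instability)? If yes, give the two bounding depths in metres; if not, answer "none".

84–108 m

Evaluate Δρ/ρ₀ = −αΔT + βΔS across each adjacent pair:
  7–36 m: −αΔT+βΔS = −(1.6 × 10⁻⁴)(+3.3)+(8 × 10⁻⁴)(+1.02) = 2.9 × 10⁻⁴ → stable
  36–84 m: −αΔT+βΔS = −(1.6 × 10⁻⁴)(-3.6)+(8 × 10⁻⁴)(-0.58) = 1.1 × 10⁻⁴ → stable
  84–108 m: −αΔT+βΔS = −(1.6 × 10⁻⁴)(+0.3)+(8 × 10⁻⁴)(-0.03) = -7.2 × 10⁻⁵ → UNSTABLE
  108–231 m: −αΔT+βΔS = −(1.6 × 10⁻⁴)(+2.2)+(8 × 10⁻⁴)(+0.74) = 2.4 × 10⁻⁴ → stable
The 84–108 m interval has Δρ < 0: lighter water underlies denser water.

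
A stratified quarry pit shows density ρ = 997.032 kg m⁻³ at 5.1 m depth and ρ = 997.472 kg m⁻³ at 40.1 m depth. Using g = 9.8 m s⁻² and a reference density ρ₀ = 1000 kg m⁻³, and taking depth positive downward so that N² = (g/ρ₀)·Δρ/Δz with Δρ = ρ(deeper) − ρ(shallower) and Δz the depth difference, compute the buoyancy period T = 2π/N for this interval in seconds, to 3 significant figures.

Δρ = 997.472 − 997.032 = 0.440 kg m⁻³ over Δz = 40.1 − 5.1 = 35 m.
N² = (9.8/1000) × (0.440/35) = 1.2320 × 10⁻⁴ s⁻².
N = √(1.2320 × 10⁻⁴) = 0.011100 rad s⁻¹, so T = 2π/N = 566.05 s ≈ 566 s.

566 s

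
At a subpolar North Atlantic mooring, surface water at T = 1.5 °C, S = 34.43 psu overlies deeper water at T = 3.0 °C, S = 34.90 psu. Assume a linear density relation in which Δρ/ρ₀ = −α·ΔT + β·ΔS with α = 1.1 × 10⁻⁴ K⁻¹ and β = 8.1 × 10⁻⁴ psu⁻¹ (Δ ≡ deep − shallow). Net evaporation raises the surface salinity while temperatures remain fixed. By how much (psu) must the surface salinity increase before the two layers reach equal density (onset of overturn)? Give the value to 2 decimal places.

Neutral buoyancy requires −α(T_deep − T_surf) + β(S_deep − S_surf′) = 0.
S_surf′ = S_deep − (α/β)·ΔT = 34.90 − (1.1 × 10⁻⁴/8.1 × 10⁻⁴)·(+1.5) = 34.6963 psu.
Increase required: 34.6963 − 34.43 = 0.2663 psu.

0.27 psu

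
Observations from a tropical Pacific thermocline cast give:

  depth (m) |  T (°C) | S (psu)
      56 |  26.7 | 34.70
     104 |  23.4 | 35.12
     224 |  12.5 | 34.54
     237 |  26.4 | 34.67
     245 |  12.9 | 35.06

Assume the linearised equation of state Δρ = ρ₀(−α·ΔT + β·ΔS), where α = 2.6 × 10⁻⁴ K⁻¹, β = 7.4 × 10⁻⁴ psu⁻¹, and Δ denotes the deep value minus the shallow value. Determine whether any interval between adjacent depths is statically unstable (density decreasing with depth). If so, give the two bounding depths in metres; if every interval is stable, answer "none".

224–237 m

Evaluate Δρ/ρ₀ = −αΔT + βΔS across each adjacent pair:
  56–104 m: −αΔT+βΔS = −(2.6 × 10⁻⁴)(-3.3)+(7.4 × 10⁻⁴)(+0.42) = 1.2 × 10⁻³ → stable
  104–224 m: −αΔT+βΔS = −(2.6 × 10⁻⁴)(-10.9)+(7.4 × 10⁻⁴)(-0.58) = 2.4 × 10⁻³ → stable
  224–237 m: −αΔT+βΔS = −(2.6 × 10⁻⁴)(+13.9)+(7.4 × 10⁻⁴)(+0.13) = -3.5 × 10⁻³ → UNSTABLE
  237–245 m: −αΔT+βΔS = −(2.6 × 10⁻⁴)(-13.5)+(7.4 × 10⁻⁴)(+0.39) = 3.8 × 10⁻³ → stable
The 224–237 m interval has Δρ < 0: lighter water underlies denser water.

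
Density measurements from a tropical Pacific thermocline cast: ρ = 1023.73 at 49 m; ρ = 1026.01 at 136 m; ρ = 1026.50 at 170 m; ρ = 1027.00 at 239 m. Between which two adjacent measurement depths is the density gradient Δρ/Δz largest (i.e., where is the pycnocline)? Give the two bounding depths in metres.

49–136 m

Compute the density gradient over each adjacent pair:
  49–136 m: Δρ/Δz = 2.28/87 = 0.026 kg m⁻⁴
  136–170 m: Δρ/Δz = 0.49/34 = 0.014 kg m⁻⁴
  170–239 m: Δρ/Δz = 0.50/69 = 7.2 × 10⁻³ kg m⁻⁴
The largest gradient is in the 49–136 m interval — the pycnocline.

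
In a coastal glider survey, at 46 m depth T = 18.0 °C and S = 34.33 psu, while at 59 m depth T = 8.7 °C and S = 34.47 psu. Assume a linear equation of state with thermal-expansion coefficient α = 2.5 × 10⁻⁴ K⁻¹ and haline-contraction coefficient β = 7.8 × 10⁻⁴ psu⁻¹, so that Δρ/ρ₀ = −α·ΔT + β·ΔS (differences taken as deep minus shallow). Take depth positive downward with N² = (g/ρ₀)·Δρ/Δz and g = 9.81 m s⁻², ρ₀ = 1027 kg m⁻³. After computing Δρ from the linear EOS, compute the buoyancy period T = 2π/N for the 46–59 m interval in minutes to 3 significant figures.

ΔT = -9.3 K, ΔS = +0.14 psu (deep − shallow).
Δρ/ρ₀ = −αΔT + βΔS = 2.325 × 10⁻³ + 1.092 × 10⁻⁴ = 2.4342 × 10⁻³, so Δρ ≈ 2.500 kg m⁻³.
N² = (g/ρ₀)·Δρ/Δz = g·(Δρ/ρ₀)/Δz = 9.81 × 2.4342 × 10⁻³ / 13 = 1.8369 × 10⁻³ s⁻².
N = √(1.8369 × 10⁻³) = 0.042859 rad s⁻¹ → T = 2π/N = 146.60 s = 2.4433 min ≈ 2.44 min.

2.44 min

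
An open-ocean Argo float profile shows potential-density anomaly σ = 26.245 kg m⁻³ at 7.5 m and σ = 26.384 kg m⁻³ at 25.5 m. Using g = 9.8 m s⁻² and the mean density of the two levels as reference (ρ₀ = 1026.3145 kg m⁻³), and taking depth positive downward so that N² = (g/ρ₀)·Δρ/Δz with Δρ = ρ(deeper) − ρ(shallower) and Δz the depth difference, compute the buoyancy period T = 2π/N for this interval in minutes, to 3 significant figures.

12.2 min

Δρ = 1026.384 − 1026.245 = 0.139 kg m⁻³ over Δz = 25.5 − 7.5 = 18 m.
N² = (9.8/1026.3145) × (0.139/18) = 7.3737 × 10⁻⁵ s⁻².
N = √(7.3737 × 10⁻⁵) = 8.5870 × 10⁻³ rad s⁻¹, so T = 2π/N = 731.71 s = 12.195 min ≈ 12.2 min.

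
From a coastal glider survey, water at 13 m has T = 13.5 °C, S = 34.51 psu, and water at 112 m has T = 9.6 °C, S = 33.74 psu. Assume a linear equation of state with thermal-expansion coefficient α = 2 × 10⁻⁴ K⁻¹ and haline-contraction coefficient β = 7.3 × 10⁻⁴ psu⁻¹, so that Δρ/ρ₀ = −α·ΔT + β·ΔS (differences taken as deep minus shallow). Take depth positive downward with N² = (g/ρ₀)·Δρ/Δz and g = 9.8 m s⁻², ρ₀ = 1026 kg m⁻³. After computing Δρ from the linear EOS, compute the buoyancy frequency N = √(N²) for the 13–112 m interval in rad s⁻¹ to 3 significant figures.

4.64 × 10⁻³ rad s⁻¹

ΔT = -3.9 K, ΔS = -0.77 psu (deep − shallow).
Δρ/ρ₀ = −αΔT + βΔS = 7.80 × 10⁻⁴ − 5.621 × 10⁻⁴ = 2.179 × 10⁻⁴, so Δρ ≈ 0.2236 kg m⁻³.
N² = (g/ρ₀)·Δρ/Δz = g·(Δρ/ρ₀)/Δz = 9.8 × 2.179 × 10⁻⁴ / 99 = 2.1570 × 10⁻⁵ s⁻².
N = √(2.1570 × 10⁻⁵) = 4.6444 × 10⁻³ rad s⁻¹ ≈ 4.64 × 10⁻³ rad s⁻¹.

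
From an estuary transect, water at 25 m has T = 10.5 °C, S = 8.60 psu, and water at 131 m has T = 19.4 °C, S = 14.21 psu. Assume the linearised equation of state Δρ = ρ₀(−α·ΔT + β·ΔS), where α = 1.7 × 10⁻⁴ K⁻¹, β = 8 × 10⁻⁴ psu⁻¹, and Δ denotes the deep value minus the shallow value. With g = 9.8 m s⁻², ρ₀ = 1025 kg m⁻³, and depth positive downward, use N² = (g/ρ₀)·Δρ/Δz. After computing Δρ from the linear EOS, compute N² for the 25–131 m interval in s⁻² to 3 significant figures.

2.75 × 10⁻⁴ s⁻²

ΔT = +8.9 K, ΔS = +5.61 psu (deep − shallow).
Δρ/ρ₀ = −αΔT + βΔS = -1.513 × 10⁻³ + 4.488 × 10⁻³ = 2.975 × 10⁻³, so Δρ ≈ 3.049 kg m⁻³.
N² = (g/ρ₀)·Δρ/Δz = g·(Δρ/ρ₀)/Δz = 9.8 × 2.975 × 10⁻³ / 106 = 2.7505 × 10⁻⁴ s⁻² ≈ 2.75 × 10⁻⁴ s⁻².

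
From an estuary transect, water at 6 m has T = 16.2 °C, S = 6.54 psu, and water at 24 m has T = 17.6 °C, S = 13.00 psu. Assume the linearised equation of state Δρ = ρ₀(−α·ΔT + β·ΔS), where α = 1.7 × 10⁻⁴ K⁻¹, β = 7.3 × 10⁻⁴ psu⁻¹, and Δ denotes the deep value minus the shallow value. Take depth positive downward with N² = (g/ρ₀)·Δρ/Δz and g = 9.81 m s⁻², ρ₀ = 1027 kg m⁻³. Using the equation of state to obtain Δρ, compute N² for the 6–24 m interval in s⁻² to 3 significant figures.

ΔT = +1.4 K, ΔS = +6.46 psu (deep − shallow).
Δρ/ρ₀ = −αΔT + βΔS = -2.38 × 10⁻⁴ + 4.7158 × 10⁻³ = 4.4778 × 10⁻³, so Δρ ≈ 4.599 kg m⁻³.
N² = (g/ρ₀)·Δρ/Δz = g·(Δρ/ρ₀)/Δz = 9.81 × 4.4778 × 10⁻³ / 18 = 2.4404 × 10⁻³ s⁻² ≈ 2.44 × 10⁻³ s⁻².

2.44 × 10⁻³ s⁻²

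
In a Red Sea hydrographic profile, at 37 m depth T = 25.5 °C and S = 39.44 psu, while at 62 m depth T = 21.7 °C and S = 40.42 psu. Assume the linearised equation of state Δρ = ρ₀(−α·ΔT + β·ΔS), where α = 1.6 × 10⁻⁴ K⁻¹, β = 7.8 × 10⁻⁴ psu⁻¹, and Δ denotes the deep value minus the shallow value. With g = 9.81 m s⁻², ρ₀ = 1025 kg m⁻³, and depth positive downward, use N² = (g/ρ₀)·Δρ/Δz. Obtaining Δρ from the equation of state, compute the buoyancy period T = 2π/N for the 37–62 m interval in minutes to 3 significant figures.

ΔT = -3.8 K, ΔS = +0.98 psu (deep − shallow).
Δρ/ρ₀ = −αΔT + βΔS = 6.08 × 10⁻⁴ + 7.644 × 10⁻⁴ = 1.3724 × 10⁻³, so Δρ ≈ 1.407 kg m⁻³.
N² = (g/ρ₀)·Δρ/Δz = g·(Δρ/ρ₀)/Δz = 9.81 × 1.3724 × 10⁻³ / 25 = 5.3853 × 10⁻⁴ s⁻².
N = √(5.3853 × 10⁻⁴) = 0.023206 rad s⁻¹ → T = 2π/N = 270.76 s = 4.5127 min ≈ 4.51 min.

4.51 min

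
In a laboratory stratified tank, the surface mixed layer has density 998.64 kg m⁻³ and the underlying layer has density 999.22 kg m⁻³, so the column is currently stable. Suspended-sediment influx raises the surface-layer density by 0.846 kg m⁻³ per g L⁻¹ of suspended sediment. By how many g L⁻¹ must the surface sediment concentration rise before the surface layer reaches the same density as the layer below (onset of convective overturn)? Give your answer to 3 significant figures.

0.686 g L⁻¹

Density deficit of the surface layer: 999.22 − 998.64 = 0.58 kg m⁻³.
Required change = 0.58 / 0.846 = 0.686 g L⁻¹.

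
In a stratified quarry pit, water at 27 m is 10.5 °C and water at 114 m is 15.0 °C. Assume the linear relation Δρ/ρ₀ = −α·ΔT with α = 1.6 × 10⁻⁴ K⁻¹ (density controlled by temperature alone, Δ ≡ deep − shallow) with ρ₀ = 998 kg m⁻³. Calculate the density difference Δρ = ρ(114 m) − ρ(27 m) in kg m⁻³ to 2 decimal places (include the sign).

-0.72 kg m⁻³

ΔT = +4.5 K, Δρ/ρ₀ = −αΔT = -7.20 × 10⁻⁴.
Δρ = 998 × (-7.20 × 10⁻⁴) = -0.72 kg m⁻³.
Negative Δρ: lighter below, statically unstable.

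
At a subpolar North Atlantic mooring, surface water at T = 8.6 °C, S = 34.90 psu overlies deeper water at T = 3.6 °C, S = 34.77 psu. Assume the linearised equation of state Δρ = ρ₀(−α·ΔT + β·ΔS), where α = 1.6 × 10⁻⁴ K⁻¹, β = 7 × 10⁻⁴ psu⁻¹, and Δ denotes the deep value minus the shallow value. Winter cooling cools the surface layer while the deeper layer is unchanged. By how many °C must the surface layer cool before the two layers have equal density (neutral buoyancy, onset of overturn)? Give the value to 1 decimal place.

Neutral buoyancy requires Δρ = 0, i.e. −α(T_deep − T_surf′) + β(S_deep − S_surf) = 0.
T_surf′ = T_deep − (β/α)·ΔS = 3.6 − (7 × 10⁻⁴/1.6 × 10⁻⁴)·(-0.13) = 4.169 °C.
Cooling required: 8.6 − (4.169) = 4.431 °C.

4.4 °C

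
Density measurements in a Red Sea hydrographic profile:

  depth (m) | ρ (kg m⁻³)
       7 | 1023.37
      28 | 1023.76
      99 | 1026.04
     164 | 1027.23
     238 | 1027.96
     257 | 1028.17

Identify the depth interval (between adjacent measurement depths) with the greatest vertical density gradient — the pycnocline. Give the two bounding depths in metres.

Compute the density gradient over each adjacent pair:
  7–28 m: Δρ/Δz = 0.39/21 = 0.019 kg m⁻⁴
  28–99 m: Δρ/Δz = 2.28/71 = 0.032 kg m⁻⁴
  99–164 m: Δρ/Δz = 1.19/65 = 0.018 kg m⁻⁴
  164–238 m: Δρ/Δz = 0.73/74 = 9.9 × 10⁻³ kg m⁻⁴
  238–257 m: Δρ/Δz = 0.21/19 = 0.011 kg m⁻⁴
The largest gradient is in the 28–99 m interval — the pycnocline.

28–99 m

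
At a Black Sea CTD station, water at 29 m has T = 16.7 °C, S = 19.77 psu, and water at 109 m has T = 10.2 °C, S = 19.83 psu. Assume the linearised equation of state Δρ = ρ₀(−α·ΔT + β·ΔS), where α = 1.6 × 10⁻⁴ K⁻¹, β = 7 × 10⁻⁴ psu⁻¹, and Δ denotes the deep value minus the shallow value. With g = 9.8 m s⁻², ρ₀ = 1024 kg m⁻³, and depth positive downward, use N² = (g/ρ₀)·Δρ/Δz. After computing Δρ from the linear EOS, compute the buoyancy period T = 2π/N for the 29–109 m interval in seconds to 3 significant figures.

ΔT = -6.5 K, ΔS = +0.06 psu (deep − shallow).
Δρ/ρ₀ = −αΔT + βΔS = 1.04 × 10⁻³ + 4.20 × 10⁻⁵ = 1.082 × 10⁻³, so Δρ ≈ 1.108 kg m⁻³.
N² = (g/ρ₀)·Δρ/Δz = g·(Δρ/ρ₀)/Δz = 9.8 × 1.082 × 10⁻³ / 80 = 1.3255 × 10⁻⁴ s⁻².
N = √(1.3255 × 10⁻⁴) = 0.011513 rad s⁻¹ → T = 2π/N = 545.75 s ≈ 546 s.

546 s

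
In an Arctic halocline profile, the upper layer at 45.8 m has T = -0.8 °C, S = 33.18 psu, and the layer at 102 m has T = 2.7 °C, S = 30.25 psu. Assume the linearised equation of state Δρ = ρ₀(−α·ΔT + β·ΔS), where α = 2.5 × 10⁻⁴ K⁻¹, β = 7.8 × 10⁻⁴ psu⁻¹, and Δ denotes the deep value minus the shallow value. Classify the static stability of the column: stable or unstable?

unstable

ΔT = 2.7 − -0.8 = +3.5 K and ΔS = 30.25 − 33.18 = -2.93 psu (deep − shallow).
−αΔT = -8.75 × 10⁻⁴; βΔS = -2.2854 × 10⁻³; sum Δρ/ρ₀ = -3.1604 × 10⁻³.
Δρ/ρ₀ < 0, so Δρ < 0: deeper water is lighter → statically unstable; the column would overturn.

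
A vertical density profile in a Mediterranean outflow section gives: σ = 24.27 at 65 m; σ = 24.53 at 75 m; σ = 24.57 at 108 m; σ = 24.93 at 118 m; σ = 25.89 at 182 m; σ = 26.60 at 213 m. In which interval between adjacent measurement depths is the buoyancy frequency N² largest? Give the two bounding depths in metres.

108–118 m

Compute the density gradient over each adjacent pair:
  65–75 m: Δρ/Δz = 0.26/10 = 0.026 kg m⁻⁴
  75–108 m: Δρ/Δz = 0.04/33 = 1.2 × 10⁻³ kg m⁻⁴
  108–118 m: Δρ/Δz = 0.36/10 = 0.036 kg m⁻⁴
  118–182 m: Δρ/Δz = 0.96/64 = 0.015 kg m⁻⁴
  182–213 m: Δρ/Δz = 0.71/31 = 0.023 kg m⁻⁴
The largest gradient is in the 108–118 m interval — the pycnocline.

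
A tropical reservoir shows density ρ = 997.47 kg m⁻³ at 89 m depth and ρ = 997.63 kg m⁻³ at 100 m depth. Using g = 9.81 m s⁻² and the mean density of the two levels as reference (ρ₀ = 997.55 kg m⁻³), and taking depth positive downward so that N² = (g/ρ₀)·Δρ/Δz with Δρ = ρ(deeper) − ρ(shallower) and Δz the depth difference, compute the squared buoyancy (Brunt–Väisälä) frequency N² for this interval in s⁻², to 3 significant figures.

1.43 × 10⁻⁴ s⁻²

Δρ = 997.63 − 997.47 = 0.16 kg m⁻³ over Δz = 100 − 89 = 11 m.
N² = (9.81/997.55) × (0.16/11) = 1.4304 × 10⁻⁴ s⁻² ≈ 1.43 × 10⁻⁴ s⁻².
A positive N² confirms static stability across the interval.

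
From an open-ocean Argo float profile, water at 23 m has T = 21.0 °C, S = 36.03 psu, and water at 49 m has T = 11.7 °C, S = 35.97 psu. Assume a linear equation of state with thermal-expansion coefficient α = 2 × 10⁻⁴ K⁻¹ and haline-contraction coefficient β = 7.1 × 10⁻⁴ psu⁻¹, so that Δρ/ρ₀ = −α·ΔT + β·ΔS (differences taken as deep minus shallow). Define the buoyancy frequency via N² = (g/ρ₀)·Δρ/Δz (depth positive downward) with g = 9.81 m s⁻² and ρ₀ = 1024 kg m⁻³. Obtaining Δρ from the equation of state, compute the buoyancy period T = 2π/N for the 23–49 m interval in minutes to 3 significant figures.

ΔT = -9.3 K, ΔS = -0.06 psu (deep − shallow).
Δρ/ρ₀ = −αΔT + βΔS = 1.86 × 10⁻³ − 4.26 × 10⁻⁵ = 1.8174 × 10⁻³, so Δρ ≈ 1.861 kg m⁻³.
N² = (g/ρ₀)·Δρ/Δz = g·(Δρ/ρ₀)/Δz = 9.81 × 1.8174 × 10⁻³ / 26 = 6.8572 × 10⁻⁴ s⁻².
N = √(6.8572 × 10⁻⁴) = 0.026186 rad s⁻¹ → T = 2π/N = 239.94 s = 3.9990 min ≈ 4.00 min.

4.00 min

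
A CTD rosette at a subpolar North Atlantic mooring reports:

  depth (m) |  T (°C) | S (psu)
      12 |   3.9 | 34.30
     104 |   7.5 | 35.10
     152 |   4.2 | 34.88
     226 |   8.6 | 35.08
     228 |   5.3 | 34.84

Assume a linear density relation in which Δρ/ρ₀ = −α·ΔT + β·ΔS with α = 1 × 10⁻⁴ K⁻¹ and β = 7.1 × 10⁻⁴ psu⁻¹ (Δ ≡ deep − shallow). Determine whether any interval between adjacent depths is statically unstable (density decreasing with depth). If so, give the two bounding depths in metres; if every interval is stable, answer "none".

Evaluate Δρ/ρ₀ = −αΔT + βΔS across each adjacent pair:
  12–104 m: −αΔT+βΔS = −(1 × 10⁻⁴)(+3.6)+(7.1 × 10⁻⁴)(+0.80) = 2.1 × 10⁻⁴ → stable
  104–152 m: −αΔT+βΔS = −(1 × 10⁻⁴)(-3.3)+(7.1 × 10⁻⁴)(-0.22) = 1.7 × 10⁻⁴ → stable
  152–226 m: −αΔT+βΔS = −(1 × 10⁻⁴)(+4.4)+(7.1 × 10⁻⁴)(+0.20) = -3.0 × 10⁻⁴ → UNSTABLE
  226–228 m: −αΔT+βΔS = −(1 × 10⁻⁴)(-3.3)+(7.1 × 10⁻⁴)(-0.24) = 1.6 × 10⁻⁴ → stable
The 152–226 m interval has Δρ < 0: lighter water underlies denser water.

152–226 m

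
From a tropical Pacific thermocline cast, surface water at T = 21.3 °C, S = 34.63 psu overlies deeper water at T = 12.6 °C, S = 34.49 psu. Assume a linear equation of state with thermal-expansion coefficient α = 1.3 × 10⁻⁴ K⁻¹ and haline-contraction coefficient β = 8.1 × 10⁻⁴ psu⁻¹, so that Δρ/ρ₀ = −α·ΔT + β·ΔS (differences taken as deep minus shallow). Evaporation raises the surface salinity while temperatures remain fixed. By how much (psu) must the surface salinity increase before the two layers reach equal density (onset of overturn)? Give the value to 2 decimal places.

Neutral buoyancy requires −α(T_deep − T_surf) + β(S_deep − S_surf′) = 0.
S_surf′ = S_deep − (α/β)·ΔT = 34.49 − (1.3 × 10⁻⁴/8.1 × 10⁻⁴)·(-8.7) = 35.8863 psu.
Increase required: 35.8863 − 34.63 = 1.2563 psu.

1.26 psu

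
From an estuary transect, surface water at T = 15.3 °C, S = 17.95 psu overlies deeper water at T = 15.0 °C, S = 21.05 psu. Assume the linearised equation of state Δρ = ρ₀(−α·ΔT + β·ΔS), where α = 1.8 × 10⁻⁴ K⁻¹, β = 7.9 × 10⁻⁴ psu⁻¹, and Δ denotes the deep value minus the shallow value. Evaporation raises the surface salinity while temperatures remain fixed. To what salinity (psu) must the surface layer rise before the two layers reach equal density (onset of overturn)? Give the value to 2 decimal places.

Neutral buoyancy requires −α(T_deep − T_surf) + β(S_deep − S_surf′) = 0.
S_surf′ = S_deep − (α/β)·ΔT = 21.05 − (1.8 × 10⁻⁴/7.9 × 10⁻⁴)·(-0.3) = 21.1184 psu.
Increase required: 21.1184 − 17.95 = 3.1684 psu.

21.12 psu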